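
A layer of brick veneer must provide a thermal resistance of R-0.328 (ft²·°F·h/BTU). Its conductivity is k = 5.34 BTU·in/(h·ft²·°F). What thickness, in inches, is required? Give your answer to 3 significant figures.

L = R × k = 0.328 × 5.34 = 1.752 in

1.75 in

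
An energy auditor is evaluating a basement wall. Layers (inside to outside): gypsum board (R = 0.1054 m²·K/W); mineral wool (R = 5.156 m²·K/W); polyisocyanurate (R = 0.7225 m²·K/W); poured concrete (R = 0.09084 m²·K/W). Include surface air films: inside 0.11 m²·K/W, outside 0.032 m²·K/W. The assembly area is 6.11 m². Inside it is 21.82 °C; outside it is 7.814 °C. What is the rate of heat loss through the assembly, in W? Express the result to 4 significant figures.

13.77 W

R_total = 0.11 + 0.1054 + 5.156 + 0.7225 + 0.09084 + 0.032 = 6.2167 m²·K/W
Q = A·ΔT/R = 6.11 × (21.82 − 7.814) / 6.2167 = 13.766 W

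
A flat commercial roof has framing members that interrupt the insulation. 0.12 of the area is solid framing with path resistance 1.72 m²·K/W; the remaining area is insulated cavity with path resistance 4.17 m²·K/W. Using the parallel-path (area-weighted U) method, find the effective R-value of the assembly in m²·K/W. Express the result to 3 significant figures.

3.56 m²·K/W

U_eff = 0.88/4.17 + 0.12/1.72 = 0.211 + 0.06977 = 0.2808
R_eff = 1/U_eff = 3.561 m²·K/W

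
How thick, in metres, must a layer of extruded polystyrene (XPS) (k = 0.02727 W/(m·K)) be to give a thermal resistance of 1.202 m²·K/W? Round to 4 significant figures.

0.03278 m

L = R·k = 1.202 × 0.02727 = 0.032779 m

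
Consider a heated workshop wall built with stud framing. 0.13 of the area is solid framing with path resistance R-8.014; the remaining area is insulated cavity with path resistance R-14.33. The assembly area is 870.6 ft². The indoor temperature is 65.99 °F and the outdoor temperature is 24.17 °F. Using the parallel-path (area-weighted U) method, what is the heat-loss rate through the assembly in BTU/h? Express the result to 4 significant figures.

2801 BTU/h

U_eff = 0.87/14.33 + 0.13/8.014 = 0.060712 + 0.016222 = 0.076933
R_eff = 1/U_eff = 12.998 ft²·°F·h/BTU
Q = 870.6 × (65.99 − 24.17) / 12.998 = 2801 BTU/h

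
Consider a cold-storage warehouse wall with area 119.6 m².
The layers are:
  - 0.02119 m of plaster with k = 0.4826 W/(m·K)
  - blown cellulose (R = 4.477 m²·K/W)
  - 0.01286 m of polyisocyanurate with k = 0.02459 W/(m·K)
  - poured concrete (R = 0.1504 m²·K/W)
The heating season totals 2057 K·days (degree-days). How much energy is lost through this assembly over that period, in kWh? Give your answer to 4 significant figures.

1137 kWh

0.02119/0.4826 = 0.043908
0.01286/0.02459 = 0.52298
R_total = 0.043908 + 4.477 + 0.52298 + 0.1504 = 5.1943 m²·K/W
E = A × HDD × 24 / R / 1000 = 119.6 × 2057 × 24 / 5.1943 / 1000 = 1136.7 kWh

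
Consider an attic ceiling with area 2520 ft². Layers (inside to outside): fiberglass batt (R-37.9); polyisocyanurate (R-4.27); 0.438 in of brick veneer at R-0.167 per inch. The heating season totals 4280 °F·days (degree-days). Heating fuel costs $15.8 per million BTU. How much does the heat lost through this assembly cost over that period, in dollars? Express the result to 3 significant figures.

96.8 dollars

0.438 × 0.167 = 0.07315
R_total = 37.9 + 4.27 + 0.07315 = 42.24 ft²·°F·h/BTU
E = A × HDD × 24 / R = 2520 × 4280 × 24 / 42.24 = 6128000 BTU
Cost = 6128000/10⁶ × 15.8 = $96.82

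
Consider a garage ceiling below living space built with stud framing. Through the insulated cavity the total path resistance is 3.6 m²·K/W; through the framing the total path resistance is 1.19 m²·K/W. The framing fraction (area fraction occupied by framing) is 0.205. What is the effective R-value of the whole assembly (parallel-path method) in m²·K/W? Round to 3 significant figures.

2.54 m²·K/W

U_eff = 0.795/3.6 + 0.205/1.19 = 0.2208 + 0.1723 = 0.3931
R_eff = 1/U_eff = 2.544 m²·K/W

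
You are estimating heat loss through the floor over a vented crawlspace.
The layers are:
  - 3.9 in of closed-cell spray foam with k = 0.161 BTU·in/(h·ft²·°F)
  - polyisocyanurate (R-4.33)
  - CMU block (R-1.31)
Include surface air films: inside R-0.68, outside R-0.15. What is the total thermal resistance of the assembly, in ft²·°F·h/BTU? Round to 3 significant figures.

3.9/0.161 = 24.22
R_total = 0.68 + 24.22 + 4.33 + 1.31 + 0.15 = 30.69 ft²·°F·h/BTU

30.7 ft²·°F·h/BTU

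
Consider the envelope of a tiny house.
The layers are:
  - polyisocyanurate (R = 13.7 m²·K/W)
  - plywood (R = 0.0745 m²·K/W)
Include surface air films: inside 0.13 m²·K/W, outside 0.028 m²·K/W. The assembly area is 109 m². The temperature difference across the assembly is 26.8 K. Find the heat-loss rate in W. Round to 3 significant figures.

210 W

R_total = 0.13 + 13.7 + 0.0745 + 0.028 = 13.93 m²·K/W
Q = A·ΔT/R = 109 × 26.8 / 13.93 = 209.7 W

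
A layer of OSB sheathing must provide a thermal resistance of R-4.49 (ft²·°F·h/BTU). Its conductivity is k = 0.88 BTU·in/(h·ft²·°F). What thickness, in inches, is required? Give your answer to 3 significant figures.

L = R × k = 4.49 × 0.88 = 3.951 in

3.95 in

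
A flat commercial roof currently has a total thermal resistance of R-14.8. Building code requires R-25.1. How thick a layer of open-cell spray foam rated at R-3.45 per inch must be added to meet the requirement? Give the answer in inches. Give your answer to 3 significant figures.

2.99 in

ΔR = 25.1 − 14.8 = 10.3 ft²·°F·h/BTU
L = ΔR / (R/in) = 10.3/3.45 = 2.986 in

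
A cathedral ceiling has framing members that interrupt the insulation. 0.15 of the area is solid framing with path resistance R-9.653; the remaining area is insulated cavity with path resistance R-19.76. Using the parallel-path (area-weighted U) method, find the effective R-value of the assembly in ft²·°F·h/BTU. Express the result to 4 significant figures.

17.08 ft²·°F·h/BTU

U_eff = 0.85/19.76 + 0.15/9.653 = 0.043016 + 0.015539 = 0.058555
R_eff = 1/U_eff = 17.078 ft²·°F·h/BTU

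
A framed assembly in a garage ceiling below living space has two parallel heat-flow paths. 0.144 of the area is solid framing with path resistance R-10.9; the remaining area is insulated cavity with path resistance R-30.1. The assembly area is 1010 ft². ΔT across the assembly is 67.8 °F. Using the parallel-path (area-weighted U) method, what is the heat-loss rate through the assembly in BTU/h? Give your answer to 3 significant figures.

2850 BTU/h

U_eff = 0.856/30.1 + 0.144/10.9 = 0.02844 + 0.01321 = 0.04165
R_eff = 1/U_eff = 24.01 ft²·°F·h/BTU
Q = 1010 × 67.8 / 24.01 = 2852 BTU/h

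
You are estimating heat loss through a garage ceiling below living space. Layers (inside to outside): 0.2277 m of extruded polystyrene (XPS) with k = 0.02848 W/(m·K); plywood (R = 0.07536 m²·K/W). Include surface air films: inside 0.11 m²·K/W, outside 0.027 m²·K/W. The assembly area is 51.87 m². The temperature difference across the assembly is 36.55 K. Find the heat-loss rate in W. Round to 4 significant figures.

0.2277/0.02848 = 7.9951
R_total = 0.11 + 7.9951 + 0.07536 + 0.027 = 8.2074 m²·K/W
Q = A·ΔT/R = 51.87 × 36.55 / 8.2074 = 230.99 W

231.0 W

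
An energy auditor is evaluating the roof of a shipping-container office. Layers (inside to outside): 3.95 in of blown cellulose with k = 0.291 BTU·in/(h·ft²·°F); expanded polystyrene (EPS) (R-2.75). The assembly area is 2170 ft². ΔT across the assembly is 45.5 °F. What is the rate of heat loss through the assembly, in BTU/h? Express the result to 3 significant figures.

3.95/0.291 = 13.57
R_total = 13.57 + 2.75 = 16.32 ft²·°F·h/BTU
Q = A·ΔT/R = 2170 × 45.5 / 16.32 = 6048 BTU/h

6050 BTU/h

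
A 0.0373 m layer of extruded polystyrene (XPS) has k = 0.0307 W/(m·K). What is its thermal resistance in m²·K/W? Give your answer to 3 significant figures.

R = L/k = 0.0373/0.0307 = 1.215 m²·K/W

1.21 m²·K/W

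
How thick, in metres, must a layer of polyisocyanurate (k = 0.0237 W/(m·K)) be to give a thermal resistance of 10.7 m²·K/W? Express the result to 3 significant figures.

L = R·k = 10.7 × 0.0237 = 0.2536 m

0.254 m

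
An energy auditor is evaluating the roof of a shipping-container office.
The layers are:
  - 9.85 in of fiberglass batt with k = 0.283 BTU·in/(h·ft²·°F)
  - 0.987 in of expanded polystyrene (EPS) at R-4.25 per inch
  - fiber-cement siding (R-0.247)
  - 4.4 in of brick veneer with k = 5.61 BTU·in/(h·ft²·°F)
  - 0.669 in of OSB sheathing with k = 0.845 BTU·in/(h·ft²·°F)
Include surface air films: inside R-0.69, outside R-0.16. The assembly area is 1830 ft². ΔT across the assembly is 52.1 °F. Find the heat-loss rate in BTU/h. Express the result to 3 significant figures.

2290 BTU/h

9.85/0.283 = 34.81
0.987 × 4.25 = 4.195
4.4/5.61 = 0.7843
0.669/0.845 = 0.7917
R_total = 0.69 + 34.81 + 4.195 + 0.247 + 0.7843 + 0.7917 + 0.16 = 41.67 ft²·°F·h/BTU
Q = A·ΔT/R = 1830 × 52.1 / 41.67 = 2288 BTU/h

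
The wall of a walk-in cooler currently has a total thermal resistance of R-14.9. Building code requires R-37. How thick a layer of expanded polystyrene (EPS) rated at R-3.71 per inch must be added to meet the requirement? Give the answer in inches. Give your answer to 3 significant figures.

5.96 in

ΔR = 37 − 14.9 = 22.1 ft²·°F·h/BTU
L = ΔR / (R/in) = 22.1/3.71 = 5.957 in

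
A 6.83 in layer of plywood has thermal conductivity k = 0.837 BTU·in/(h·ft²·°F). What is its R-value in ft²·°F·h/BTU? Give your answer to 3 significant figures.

R = L/k = 6.83/0.837 = 8.16 ft²·°F·h/BTU

8.16 ft²·°F·h/BTU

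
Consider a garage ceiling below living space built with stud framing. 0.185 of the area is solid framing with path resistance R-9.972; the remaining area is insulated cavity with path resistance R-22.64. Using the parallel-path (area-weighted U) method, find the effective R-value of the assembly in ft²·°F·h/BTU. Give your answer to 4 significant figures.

U_eff = 0.815/22.64 + 0.185/9.972 = 0.035998 + 0.018552 = 0.05455
R_eff = 1/U_eff = 18.332 ft²·°F·h/BTU

18.33 ft²·°F·h/BTU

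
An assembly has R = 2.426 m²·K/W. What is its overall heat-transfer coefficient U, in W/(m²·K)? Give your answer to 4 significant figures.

U = 1/R = 1/2.426 = 0.4122

0.4122 W/(m²·K)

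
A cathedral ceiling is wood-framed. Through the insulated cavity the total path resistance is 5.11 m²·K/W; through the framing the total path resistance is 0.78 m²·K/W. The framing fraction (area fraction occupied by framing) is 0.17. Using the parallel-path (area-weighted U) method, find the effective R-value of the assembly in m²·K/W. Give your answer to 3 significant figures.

U_eff = 0.83/5.11 + 0.17/0.78 = 0.1624 + 0.2179 = 0.3804
R_eff = 1/U_eff = 2.629 m²·K/W

2.63 m²·K/W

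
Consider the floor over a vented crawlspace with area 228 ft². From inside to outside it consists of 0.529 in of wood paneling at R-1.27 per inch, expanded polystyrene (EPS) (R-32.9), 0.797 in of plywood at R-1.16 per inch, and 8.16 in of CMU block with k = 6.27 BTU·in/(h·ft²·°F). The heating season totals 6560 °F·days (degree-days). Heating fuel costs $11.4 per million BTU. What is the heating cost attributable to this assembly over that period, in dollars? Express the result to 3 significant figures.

0.529 × 1.27 = 0.6718
0.797 × 1.16 = 0.9245
8.16/6.27 = 1.301
R_total = 0.6718 + 32.9 + 0.9245 + 1.301 = 35.8 ft²·°F·h/BTU
E = A × HDD × 24 / R = 228 × 6560 × 24 / 35.8 = 1003000 BTU
Cost = 1003000/10⁶ × 11.4 = $11.43

11.4 dollars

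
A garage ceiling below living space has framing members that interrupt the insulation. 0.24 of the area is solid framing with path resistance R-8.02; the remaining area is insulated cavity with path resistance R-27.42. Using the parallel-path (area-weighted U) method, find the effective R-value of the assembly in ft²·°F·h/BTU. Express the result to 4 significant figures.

17.35 ft²·°F·h/BTU

U_eff = 0.76/27.42 + 0.24/8.02 = 0.027717 + 0.029925 = 0.057642
R_eff = 1/U_eff = 17.348 ft²·°F·h/BTU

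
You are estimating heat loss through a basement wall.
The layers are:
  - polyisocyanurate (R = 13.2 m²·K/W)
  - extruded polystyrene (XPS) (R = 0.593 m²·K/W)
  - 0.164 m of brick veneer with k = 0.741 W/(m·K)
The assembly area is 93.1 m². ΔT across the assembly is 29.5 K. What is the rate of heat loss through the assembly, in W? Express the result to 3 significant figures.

0.164/0.741 = 0.2213
R_total = 13.2 + 0.593 + 0.2213 = 14.01 m²·K/W
Q = A·ΔT/R = 93.1 × 29.5 / 14.01 = 196 W

196 W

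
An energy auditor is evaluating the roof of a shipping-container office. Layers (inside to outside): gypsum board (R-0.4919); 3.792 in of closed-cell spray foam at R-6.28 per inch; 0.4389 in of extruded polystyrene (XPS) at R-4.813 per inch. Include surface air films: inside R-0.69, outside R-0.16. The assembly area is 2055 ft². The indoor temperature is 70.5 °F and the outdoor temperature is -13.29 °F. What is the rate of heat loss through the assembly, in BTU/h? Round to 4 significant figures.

3.792 × 6.28 = 23.814
0.4389 × 4.813 = 2.1124
R_total = 0.69 + 0.4919 + 23.814 + 2.1124 + 0.16 = 27.268 ft²·°F·h/BTU
Q = A·ΔT/R = 2055 × (70.5 − (-13.29)) / 27.268 = 6314.7 BTU/h

6315 BTU/h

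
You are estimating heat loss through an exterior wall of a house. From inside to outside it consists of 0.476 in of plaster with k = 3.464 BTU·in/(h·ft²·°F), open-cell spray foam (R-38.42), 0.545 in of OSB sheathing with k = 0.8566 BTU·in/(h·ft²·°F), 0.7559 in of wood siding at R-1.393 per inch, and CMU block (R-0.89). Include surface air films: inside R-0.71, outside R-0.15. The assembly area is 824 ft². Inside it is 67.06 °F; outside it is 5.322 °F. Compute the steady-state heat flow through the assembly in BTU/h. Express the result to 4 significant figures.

1211 BTU/h

0.476/3.464 = 0.13741
0.545/0.8566 = 0.63624
0.7559 × 1.393 = 1.053
R_total = 0.71 + 0.13741 + 38.42 + 0.63624 + 1.053 + 0.89 + 0.15 = 41.997 ft²·°F·h/BTU
Q = A·ΔT/R = 824 × (67.06 − 5.322) / 41.997 = 1211.3 BTU/h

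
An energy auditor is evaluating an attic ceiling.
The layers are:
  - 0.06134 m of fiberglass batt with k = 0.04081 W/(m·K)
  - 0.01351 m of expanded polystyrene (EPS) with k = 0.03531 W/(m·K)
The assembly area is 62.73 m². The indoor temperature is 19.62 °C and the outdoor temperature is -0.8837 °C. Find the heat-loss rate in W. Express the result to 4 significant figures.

0.06134/0.04081 = 1.5031
0.01351/0.03531 = 0.38261
R_total = 1.5031 + 0.38261 = 1.8857 m²·K/W
Q = A·ΔT/R = 62.73 × (19.62 − (-0.8837)) / 1.8857 = 682.09 W

682.1 W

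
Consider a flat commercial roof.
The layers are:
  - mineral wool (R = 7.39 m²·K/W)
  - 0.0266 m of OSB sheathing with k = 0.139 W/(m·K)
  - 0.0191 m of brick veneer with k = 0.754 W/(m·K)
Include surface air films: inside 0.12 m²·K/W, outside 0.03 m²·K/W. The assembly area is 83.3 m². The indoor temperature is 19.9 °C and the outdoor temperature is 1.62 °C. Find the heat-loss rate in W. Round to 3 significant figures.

0.0266/0.139 = 0.1914
0.0191/0.754 = 0.02533
R_total = 0.12 + 7.39 + 0.1914 + 0.02533 + 0.03 = 7.757 m²·K/W
Q = A·ΔT/R = 83.3 × (19.9 − 1.62) / 7.757 = 196.3 W

196 W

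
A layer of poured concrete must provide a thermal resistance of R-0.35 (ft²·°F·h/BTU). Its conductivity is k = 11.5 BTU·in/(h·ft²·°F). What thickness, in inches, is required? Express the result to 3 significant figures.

L = R × k = 0.35 × 11.5 = 4.025 in

4.02 in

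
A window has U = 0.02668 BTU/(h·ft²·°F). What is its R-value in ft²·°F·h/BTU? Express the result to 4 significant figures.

R = 1/U = 1/0.02668 = 37.481

37.48 ft²·°F·h/BTU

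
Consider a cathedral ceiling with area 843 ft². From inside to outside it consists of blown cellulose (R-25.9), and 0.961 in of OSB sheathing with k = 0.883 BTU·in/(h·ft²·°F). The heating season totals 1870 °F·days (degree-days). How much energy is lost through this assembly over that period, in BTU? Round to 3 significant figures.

0.961/0.883 = 1.088
R_total = 25.9 + 1.088 = 26.99 ft²·°F·h/BTU
E = A × HDD × 24 / R = 843 × 1870 × 24 / 26.99 = 1402000 BTU

1400000 BTU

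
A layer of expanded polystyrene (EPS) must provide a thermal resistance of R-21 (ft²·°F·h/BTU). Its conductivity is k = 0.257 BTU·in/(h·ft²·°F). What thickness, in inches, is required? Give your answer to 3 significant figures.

5.40 in

L = R × k = 21 × 0.257 = 5.397 in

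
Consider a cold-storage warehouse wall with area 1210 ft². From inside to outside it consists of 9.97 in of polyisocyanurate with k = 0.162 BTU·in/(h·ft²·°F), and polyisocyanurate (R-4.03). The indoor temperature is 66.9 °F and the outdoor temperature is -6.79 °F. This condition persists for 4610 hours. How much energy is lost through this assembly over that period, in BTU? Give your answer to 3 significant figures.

6270000 BTU

9.97/0.162 = 61.54
R_total = 61.54 + 4.03 = 65.57 ft²·°F·h/BTU
Q = 1210 × (66.9 − (-6.79)) / 65.57 = 1360 BTU/h
E = 1360 × 4610 = 6269000 BTU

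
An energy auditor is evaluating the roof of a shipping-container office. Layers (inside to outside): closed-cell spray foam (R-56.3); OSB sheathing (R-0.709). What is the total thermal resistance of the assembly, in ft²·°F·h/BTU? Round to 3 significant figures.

57.0 ft²·°F·h/BTU

R_total = 56.3 + 0.709 = 57.01 ft²·°F·h/BTU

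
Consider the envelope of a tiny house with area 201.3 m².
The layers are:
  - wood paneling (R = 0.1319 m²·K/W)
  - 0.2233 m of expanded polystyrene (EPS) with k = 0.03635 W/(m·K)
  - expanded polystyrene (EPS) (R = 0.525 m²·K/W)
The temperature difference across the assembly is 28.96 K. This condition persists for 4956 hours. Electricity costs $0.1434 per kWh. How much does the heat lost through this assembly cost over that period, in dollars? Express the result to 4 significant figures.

609.3 dollars

0.2233/0.03635 = 6.1431
R_total = 0.1319 + 6.1431 + 0.525 = 6.8 m²·K/W
Q = 201.3 × 28.96 / 6.8 = 857.31 W
E = 857.31 W × 4956 h / 1000 = 4248.8 kWh
Cost = 4248.8 × 0.1434 = $609.28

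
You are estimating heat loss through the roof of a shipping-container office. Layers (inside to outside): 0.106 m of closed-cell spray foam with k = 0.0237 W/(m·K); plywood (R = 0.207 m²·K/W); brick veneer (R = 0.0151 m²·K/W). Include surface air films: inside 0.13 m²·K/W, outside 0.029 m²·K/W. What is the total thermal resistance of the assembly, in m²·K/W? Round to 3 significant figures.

0.106/0.0237 = 4.473
R_total = 0.13 + 4.473 + 0.207 + 0.0151 + 0.029 = 4.854 m²·K/W

4.85 m²·K/W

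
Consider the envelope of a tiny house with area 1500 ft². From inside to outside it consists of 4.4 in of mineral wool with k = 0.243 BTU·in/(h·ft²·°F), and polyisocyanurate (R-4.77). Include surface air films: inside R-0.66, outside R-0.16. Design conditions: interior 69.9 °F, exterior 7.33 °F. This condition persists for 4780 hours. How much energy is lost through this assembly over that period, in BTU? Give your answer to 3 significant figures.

18900000 BTU

4.4/0.243 = 18.11
R_total = 0.66 + 18.11 + 4.77 + 0.16 = 23.7 ft²·°F·h/BTU
Q = 1500 × (69.9 − 7.33) / 23.7 = 3961 BTU/h
E = 3961 × 4780 = 18930000 BTU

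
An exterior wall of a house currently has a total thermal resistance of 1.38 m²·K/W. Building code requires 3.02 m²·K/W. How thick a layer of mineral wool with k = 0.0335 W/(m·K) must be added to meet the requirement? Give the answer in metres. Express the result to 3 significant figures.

ΔR = 3.02 − 1.38 = 1.64 m²·K/W
L = ΔR × k = 1.64 × 0.0335 = 0.05494 m

0.0549 m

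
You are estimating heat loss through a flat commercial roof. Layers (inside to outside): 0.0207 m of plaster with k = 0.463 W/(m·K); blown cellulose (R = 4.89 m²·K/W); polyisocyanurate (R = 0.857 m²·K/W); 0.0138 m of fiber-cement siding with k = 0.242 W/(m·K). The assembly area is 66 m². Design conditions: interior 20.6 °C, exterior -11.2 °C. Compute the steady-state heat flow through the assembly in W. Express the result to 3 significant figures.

0.0207/0.463 = 0.04471
0.0138/0.242 = 0.05702
R_total = 0.04471 + 4.89 + 0.857 + 0.05702 = 5.849 m²·K/W
Q = A·ΔT/R = 66 × (20.6 − (-11.2)) / 5.849 = 358.8 W

359 W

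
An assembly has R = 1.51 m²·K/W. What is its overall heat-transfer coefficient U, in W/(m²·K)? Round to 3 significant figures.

U = 1/R = 1/1.51 = 0.6623

0.662 W/(m²·K)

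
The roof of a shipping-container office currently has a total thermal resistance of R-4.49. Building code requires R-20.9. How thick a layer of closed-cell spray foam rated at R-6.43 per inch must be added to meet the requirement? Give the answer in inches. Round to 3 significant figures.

ΔR = 20.9 − 4.49 = 16.41 ft²·°F·h/BTU
L = ΔR / (R/in) = 16.41/6.43 = 2.552 in

2.55 in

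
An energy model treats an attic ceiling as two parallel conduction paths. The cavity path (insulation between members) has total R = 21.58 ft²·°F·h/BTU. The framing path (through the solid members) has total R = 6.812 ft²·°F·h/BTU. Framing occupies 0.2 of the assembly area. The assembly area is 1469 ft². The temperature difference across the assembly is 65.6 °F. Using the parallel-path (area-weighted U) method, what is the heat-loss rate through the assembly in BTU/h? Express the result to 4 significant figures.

U_eff = 0.8/21.58 + 0.2/6.812 = 0.037071 + 0.02936 = 0.066431
R_eff = 1/U_eff = 15.053 ft²·°F·h/BTU
Q = 1469 × 65.6 / 15.053 = 6401.7 BTU/h

6402 BTU/h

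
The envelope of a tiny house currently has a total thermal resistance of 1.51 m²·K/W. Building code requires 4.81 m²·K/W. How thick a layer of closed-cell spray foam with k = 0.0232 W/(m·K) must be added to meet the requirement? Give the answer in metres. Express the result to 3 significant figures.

ΔR = 4.81 − 1.51 = 3.3 m²·K/W
L = ΔR × k = 3.3 × 0.0232 = 0.07656 m

0.0766 m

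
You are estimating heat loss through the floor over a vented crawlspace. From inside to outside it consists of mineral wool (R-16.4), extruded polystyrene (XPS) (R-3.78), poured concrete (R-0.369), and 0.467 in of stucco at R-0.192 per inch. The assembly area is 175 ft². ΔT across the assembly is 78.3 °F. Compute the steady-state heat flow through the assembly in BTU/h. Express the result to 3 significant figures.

664 BTU/h

0.467 × 0.192 = 0.08966
R_total = 16.4 + 3.78 + 0.369 + 0.08966 = 20.64 ft²·°F·h/BTU
Q = A·ΔT/R = 175 × 78.3 / 20.64 = 663.9 BTU/h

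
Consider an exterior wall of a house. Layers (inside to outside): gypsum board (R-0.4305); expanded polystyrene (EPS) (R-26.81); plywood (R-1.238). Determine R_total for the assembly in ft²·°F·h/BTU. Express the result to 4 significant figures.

R_total = 0.4305 + 26.81 + 1.238 = 28.479 ft²·°F·h/BTU

28.48 ft²·°F·h/BTU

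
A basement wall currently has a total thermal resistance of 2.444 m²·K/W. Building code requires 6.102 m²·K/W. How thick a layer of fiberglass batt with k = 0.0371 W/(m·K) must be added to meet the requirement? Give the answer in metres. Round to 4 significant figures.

ΔR = 6.102 − 2.444 = 3.658 m²·K/W
L = ΔR × k = 3.658 × 0.0371 = 0.13571 m

0.1357 m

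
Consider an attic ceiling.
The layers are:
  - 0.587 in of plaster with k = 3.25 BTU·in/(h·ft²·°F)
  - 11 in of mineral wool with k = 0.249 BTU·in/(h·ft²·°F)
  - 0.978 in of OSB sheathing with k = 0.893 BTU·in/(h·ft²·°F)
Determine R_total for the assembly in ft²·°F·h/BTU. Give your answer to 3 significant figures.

0.587/3.25 = 0.1806
11/0.249 = 44.18
0.978/0.893 = 1.095
R_total = 0.1806 + 44.18 + 1.095 = 45.45 ft²·°F·h/BTU

45.5 ft²·°F·h/BTU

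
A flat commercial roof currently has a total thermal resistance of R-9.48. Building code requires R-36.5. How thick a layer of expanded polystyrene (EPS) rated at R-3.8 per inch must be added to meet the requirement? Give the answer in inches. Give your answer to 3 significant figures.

ΔR = 36.5 − 9.48 = 27.02 ft²·°F·h/BTU
L = ΔR / (R/in) = 27.02/3.8 = 7.111 in

7.11 in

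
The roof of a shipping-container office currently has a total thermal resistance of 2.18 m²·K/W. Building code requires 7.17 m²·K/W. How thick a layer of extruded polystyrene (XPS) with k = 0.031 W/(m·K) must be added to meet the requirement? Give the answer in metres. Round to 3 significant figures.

0.155 m

ΔR = 7.17 − 2.18 = 4.99 m²·K/W
L = ΔR × k = 4.99 × 0.031 = 0.1547 m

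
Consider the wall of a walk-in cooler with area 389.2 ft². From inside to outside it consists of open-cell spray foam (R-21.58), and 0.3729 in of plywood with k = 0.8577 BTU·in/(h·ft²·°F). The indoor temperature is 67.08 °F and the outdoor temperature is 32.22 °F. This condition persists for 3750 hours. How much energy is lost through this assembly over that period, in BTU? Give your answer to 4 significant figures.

0.3729/0.8577 = 0.43477
R_total = 21.58 + 0.43477 = 22.015 ft²·°F·h/BTU
Q = 389.2 × (67.08 − 32.22) / 22.015 = 616.29 BTU/h
E = 616.29 × 3750 = 2311100 BTU

2311000 BTU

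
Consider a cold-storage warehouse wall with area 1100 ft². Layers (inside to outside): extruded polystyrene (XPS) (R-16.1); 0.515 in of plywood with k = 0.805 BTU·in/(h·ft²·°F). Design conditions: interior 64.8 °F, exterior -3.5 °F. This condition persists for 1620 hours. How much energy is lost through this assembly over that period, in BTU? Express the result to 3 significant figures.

0.515/0.805 = 0.6398
R_total = 16.1 + 0.6398 = 16.74 ft²·°F·h/BTU
Q = 1100 × (64.8 − (-3.5)) / 16.74 = 4488 BTU/h
E = 4488 × 1620 = 7271000 BTU

7270000 BTU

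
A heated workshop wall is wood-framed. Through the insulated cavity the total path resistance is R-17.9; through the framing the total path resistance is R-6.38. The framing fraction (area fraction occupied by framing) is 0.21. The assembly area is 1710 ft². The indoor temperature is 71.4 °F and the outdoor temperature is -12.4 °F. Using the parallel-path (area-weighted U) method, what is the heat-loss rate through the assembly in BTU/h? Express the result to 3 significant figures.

U_eff = 0.79/17.9 + 0.21/6.38 = 0.04413 + 0.03292 = 0.07705
R_eff = 1/U_eff = 12.98 ft²·°F·h/BTU
Q = 1710 × (71.4 − (-12.4)) / 12.98 = 11040 BTU/h

11000 BTU/h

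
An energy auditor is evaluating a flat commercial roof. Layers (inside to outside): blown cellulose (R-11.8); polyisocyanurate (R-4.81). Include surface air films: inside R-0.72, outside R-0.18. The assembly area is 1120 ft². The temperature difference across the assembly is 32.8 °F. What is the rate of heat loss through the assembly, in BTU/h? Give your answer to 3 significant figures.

R_total = 0.72 + 11.8 + 4.81 + 0.18 = 17.51 ft²·°F·h/BTU
Q = A·ΔT/R = 1120 × 32.8 / 17.51 = 2098 BTU/h

2100 BTU/h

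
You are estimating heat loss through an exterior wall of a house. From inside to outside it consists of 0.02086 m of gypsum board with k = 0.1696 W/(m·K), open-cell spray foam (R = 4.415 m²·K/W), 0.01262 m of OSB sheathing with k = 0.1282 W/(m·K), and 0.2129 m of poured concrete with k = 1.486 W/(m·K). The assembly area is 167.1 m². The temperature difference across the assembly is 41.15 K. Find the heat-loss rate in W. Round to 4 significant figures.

1439 W

0.02086/0.1696 = 0.123
0.01262/0.1282 = 0.09844
0.2129/1.486 = 0.14327
R_total = 0.123 + 4.415 + 0.09844 + 0.14327 = 4.7797 m²·K/W
Q = A·ΔT/R = 167.1 × 41.15 / 4.7797 = 1438.6 W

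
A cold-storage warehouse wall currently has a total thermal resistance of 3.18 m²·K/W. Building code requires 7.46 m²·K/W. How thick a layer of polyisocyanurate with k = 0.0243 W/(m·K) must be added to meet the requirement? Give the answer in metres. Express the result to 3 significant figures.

ΔR = 7.46 − 3.18 = 4.28 m²·K/W
L = ΔR × k = 4.28 × 0.0243 = 0.104 m

0.104 m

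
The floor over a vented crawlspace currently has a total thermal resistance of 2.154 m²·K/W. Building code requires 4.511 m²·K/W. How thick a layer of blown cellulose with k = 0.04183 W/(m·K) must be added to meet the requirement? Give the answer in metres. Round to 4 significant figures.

0.09859 m

ΔR = 4.511 − 2.154 = 2.357 m²·K/W
L = ΔR × k = 2.357 × 0.04183 = 0.098593 m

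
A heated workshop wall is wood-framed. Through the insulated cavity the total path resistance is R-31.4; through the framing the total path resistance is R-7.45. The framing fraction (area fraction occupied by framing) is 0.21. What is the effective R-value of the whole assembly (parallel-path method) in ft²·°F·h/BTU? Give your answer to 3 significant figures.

U_eff = 0.79/31.4 + 0.21/7.45 = 0.02516 + 0.02819 = 0.05335
R_eff = 1/U_eff = 18.75 ft²·°F·h/BTU

18.7 ft²·°F·h/BTU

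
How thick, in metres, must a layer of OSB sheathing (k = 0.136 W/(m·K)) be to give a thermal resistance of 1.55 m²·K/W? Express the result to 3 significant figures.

0.211 m

L = R·k = 1.55 × 0.136 = 0.2108 m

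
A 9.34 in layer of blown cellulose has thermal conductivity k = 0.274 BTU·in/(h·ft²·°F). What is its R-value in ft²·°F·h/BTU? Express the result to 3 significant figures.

34.1 ft²·°F·h/BTU

R = L/k = 9.34/0.274 = 34.09 ft²·°F·h/BTU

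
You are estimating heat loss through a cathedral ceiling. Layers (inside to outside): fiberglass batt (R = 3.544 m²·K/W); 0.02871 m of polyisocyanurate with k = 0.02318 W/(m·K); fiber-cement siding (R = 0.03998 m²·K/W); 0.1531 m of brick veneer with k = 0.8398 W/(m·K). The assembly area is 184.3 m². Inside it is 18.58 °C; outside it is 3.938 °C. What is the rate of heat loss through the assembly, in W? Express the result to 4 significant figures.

539.2 W

0.02871/0.02318 = 1.2386
0.1531/0.8398 = 0.18231
R_total = 3.544 + 1.2386 + 0.03998 + 0.18231 = 5.0049 m²·K/W
Q = A·ΔT/R = 184.3 × (18.58 − 3.938) / 5.0049 = 539.18 W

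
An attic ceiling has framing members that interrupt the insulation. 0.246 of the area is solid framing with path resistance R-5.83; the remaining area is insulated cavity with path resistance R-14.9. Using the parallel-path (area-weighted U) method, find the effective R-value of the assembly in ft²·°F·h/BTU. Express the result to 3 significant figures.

U_eff = 0.754/14.9 + 0.246/5.83 = 0.0506 + 0.0422 = 0.0928
R_eff = 1/U_eff = 10.78 ft²·°F·h/BTU

10.8 ft²·°F·h/BTU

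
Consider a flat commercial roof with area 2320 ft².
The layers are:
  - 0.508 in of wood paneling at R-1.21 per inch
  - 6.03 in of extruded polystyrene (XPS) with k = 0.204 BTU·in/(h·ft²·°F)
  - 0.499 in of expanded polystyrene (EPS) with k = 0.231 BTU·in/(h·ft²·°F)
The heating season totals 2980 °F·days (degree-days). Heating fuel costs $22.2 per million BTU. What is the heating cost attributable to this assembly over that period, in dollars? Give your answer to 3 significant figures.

114 dollars

0.508 × 1.21 = 0.6147
6.03/0.204 = 29.56
0.499/0.231 = 2.16
R_total = 0.6147 + 29.56 + 2.16 = 32.33 ft²·°F·h/BTU
E = A × HDD × 24 / R = 2320 × 2980 × 24 / 32.33 = 5132000 BTU
Cost = 5132000/10⁶ × 22.2 = $113.9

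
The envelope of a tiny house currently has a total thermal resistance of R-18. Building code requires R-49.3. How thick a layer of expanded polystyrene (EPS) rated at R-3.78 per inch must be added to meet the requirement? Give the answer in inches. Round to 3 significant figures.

ΔR = 49.3 − 18 = 31.3 ft²·°F·h/BTU
L = ΔR / (R/in) = 31.3/3.78 = 8.28 in

8.28 in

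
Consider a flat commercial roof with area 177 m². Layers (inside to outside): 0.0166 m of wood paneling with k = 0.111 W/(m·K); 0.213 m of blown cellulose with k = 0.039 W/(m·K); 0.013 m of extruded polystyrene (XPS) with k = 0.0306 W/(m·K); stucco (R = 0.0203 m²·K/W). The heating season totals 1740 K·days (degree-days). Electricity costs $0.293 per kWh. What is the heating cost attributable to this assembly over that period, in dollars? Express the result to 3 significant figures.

0.0166/0.111 = 0.1495
0.213/0.039 = 5.462
0.013/0.0306 = 0.4248
R_total = 0.1495 + 5.462 + 0.4248 + 0.0203 = 6.056 m²·K/W
E = A × HDD × 24 / R / 1000 = 177 × 1740 × 24 / 6.056 / 1000 = 1220 kWh
Cost = 1220 × 0.293 = $357.6

358 dollars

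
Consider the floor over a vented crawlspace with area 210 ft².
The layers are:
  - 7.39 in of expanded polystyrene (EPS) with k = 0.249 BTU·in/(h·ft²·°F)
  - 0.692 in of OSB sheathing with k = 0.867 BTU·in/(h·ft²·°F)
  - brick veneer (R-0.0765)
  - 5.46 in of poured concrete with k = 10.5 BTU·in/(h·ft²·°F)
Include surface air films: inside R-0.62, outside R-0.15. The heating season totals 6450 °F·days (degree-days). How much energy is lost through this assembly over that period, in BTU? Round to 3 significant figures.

1020000 BTU

7.39/0.249 = 29.68
0.692/0.867 = 0.7982
5.46/10.5 = 0.52
R_total = 0.62 + 29.68 + 0.7982 + 0.0765 + 0.52 + 0.15 = 31.84 ft²·°F·h/BTU
E = A × HDD × 24 / R = 210 × 6450 × 24 / 31.84 = 1021000 BTU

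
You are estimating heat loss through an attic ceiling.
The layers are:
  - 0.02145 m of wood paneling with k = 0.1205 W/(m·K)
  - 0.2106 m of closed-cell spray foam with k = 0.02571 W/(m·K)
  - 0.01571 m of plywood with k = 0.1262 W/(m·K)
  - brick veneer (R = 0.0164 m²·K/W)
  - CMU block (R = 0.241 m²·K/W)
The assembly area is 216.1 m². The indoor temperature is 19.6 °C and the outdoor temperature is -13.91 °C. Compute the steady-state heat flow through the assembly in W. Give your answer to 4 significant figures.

0.02145/0.1205 = 0.17801
0.2106/0.02571 = 8.1914
0.01571/0.1262 = 0.12448
R_total = 0.17801 + 8.1914 + 0.12448 + 0.0164 + 0.241 = 8.7513 m²·K/W
Q = A·ΔT/R = 216.1 × (19.6 − (-13.91)) / 8.7513 = 827.48 W

827.5 W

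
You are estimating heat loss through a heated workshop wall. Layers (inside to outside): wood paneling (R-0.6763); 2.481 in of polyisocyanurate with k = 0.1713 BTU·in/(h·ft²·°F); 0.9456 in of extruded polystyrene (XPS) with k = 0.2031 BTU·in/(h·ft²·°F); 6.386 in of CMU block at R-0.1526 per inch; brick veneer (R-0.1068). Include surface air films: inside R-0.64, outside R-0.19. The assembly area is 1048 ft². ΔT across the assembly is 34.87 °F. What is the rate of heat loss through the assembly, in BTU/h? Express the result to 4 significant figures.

1682 BTU/h

2.481/0.1713 = 14.483
0.9456/0.2031 = 4.6558
6.386 × 0.1526 = 0.9745
R_total = 0.64 + 0.6763 + 14.483 + 4.6558 + 0.9745 + 0.1068 + 0.19 = 21.727 ft²·°F·h/BTU
Q = A·ΔT/R = 1048 × 34.87 / 21.727 = 1682 BTU/h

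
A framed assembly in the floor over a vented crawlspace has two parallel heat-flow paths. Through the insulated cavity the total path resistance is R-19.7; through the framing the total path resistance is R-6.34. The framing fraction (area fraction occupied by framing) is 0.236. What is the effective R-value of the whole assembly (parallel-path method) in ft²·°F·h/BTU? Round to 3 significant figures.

13.2 ft²·°F·h/BTU

U_eff = 0.764/19.7 + 0.236/6.34 = 0.03878 + 0.03722 = 0.07601
R_eff = 1/U_eff = 13.16 ft²·°F·h/BTU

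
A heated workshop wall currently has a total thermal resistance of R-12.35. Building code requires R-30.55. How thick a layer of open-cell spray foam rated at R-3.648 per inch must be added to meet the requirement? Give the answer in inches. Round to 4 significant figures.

4.989 in

ΔR = 30.55 − 12.35 = 18.2 ft²·°F·h/BTU
L = ΔR / (R/in) = 18.2/3.648 = 4.989 in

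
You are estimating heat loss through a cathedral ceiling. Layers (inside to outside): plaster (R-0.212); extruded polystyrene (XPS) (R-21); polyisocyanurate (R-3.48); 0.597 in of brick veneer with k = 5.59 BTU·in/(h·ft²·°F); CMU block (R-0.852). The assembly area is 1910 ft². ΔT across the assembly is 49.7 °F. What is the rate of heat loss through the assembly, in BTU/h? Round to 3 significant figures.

0.597/5.59 = 0.1068
R_total = 0.212 + 21 + 3.48 + 0.1068 + 0.852 = 25.65 ft²·°F·h/BTU
Q = A·ΔT/R = 1910 × 49.7 / 25.65 = 3701 BTU/h

3700 BTU/h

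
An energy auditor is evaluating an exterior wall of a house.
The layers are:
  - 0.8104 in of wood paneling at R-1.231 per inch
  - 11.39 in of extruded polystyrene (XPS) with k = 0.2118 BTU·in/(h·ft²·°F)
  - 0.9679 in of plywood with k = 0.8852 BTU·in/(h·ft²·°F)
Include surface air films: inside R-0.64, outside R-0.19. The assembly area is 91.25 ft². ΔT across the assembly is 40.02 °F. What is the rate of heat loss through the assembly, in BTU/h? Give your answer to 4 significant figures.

0.8104 × 1.231 = 0.9976
11.39/0.2118 = 53.777
0.9679/0.8852 = 1.0934
R_total = 0.64 + 0.9976 + 53.777 + 1.0934 + 0.19 = 56.698 ft²·°F·h/BTU
Q = A·ΔT/R = 91.25 × 40.02 / 56.698 = 64.408 BTU/h

64.41 BTU/h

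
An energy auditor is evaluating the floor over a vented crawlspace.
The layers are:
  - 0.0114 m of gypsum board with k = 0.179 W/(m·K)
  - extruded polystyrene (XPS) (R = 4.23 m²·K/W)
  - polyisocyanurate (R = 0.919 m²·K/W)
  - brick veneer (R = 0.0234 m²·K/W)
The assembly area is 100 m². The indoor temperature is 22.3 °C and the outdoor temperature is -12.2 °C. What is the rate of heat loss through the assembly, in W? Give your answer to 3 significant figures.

659 W

0.0114/0.179 = 0.06369
R_total = 0.06369 + 4.23 + 0.919 + 0.0234 = 5.236 m²·K/W
Q = A·ΔT/R = 100 × (22.3 − (-12.2)) / 5.236 = 658.9 W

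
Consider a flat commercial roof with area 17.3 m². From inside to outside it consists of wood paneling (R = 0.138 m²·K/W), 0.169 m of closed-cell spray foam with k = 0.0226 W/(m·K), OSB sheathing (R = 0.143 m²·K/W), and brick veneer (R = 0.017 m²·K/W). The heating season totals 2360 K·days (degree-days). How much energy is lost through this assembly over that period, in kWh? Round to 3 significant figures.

0.169/0.0226 = 7.478
R_total = 0.138 + 7.478 + 0.143 + 0.017 = 7.776 m²·K/W
E = A × HDD × 24 / R / 1000 = 17.3 × 2360 × 24 / 7.776 / 1000 = 126 kWh

126 kWh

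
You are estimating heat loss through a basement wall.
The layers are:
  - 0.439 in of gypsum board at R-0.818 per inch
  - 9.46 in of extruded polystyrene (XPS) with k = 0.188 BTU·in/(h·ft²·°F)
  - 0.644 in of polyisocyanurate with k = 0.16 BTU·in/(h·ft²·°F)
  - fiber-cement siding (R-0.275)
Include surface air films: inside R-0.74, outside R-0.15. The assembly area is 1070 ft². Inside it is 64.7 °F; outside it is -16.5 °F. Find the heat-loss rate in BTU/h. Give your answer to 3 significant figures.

0.439 × 0.818 = 0.3591
9.46/0.188 = 50.32
0.644/0.16 = 4.025
R_total = 0.74 + 0.3591 + 50.32 + 4.025 + 0.275 + 0.15 = 55.87 ft²·°F·h/BTU
Q = A·ΔT/R = 1070 × (64.7 − (-16.5)) / 55.87 = 1555 BTU/h

1560 BTU/h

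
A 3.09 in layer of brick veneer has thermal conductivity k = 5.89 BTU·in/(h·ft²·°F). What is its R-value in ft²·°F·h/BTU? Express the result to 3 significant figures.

0.525 ft²·°F·h/BTU

R = L/k = 3.09/5.89 = 0.5246 ft²·°F·h/BTU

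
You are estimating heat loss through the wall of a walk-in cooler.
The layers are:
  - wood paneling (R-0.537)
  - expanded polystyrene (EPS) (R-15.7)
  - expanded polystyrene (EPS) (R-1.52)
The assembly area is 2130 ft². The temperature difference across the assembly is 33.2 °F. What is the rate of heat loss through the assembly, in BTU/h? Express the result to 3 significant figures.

3980 BTU/h

R_total = 0.537 + 15.7 + 1.52 = 17.76 ft²·°F·h/BTU
Q = A·ΔT/R = 2130 × 33.2 / 17.76 = 3982 BTU/h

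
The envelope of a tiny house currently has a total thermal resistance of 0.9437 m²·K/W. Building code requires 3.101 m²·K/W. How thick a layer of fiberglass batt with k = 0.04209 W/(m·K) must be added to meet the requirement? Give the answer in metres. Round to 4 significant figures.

ΔR = 3.101 − 0.9437 = 2.1573 m²·K/W
L = ΔR × k = 2.1573 × 0.04209 = 0.090801 m

0.09080 m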